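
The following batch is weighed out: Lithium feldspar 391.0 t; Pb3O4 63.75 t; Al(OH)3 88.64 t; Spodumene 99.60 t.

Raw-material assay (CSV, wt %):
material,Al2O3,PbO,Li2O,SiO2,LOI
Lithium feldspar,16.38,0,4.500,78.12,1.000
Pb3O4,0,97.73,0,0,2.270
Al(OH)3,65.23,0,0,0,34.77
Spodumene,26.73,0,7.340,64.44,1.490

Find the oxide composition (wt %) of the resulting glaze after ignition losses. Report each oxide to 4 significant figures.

Glass mass = 605.3 t (batch 643.0 − LOI 37.66).
Composition: Al2O3 24.53%, PbO 10.29%, Li2O 4.114%, SiO2 61.06%

The working math runs at exact precision throughout; the intermediate values appear rounded off to 4 significant figures when written out. Every reported result includes exactly one rounding. Derived quantities (yield, four oxide percentages, ignition loss, totals, net glass mass) are recomputed using the weight values for 605.3 t of glass in full float precision as written in the problem or the answer.
Per-oxide mass from batch:
  Al2O3: 391.0·0.1638 + 88.64·0.6523 + 99.60·0.2673 = 148.5 t
  PbO: 63.75·0.9773 = 62.30 t
  Li2O: 391.0·0.04500 + 99.60·0.07340 = 24.91 t
  SiO2: 391.0·0.7812 + 99.60·0.6444 = 369.6 t
LOI: 391.0·0.01000 + 63.75·0.02270 + 88.64·0.3477 + 99.60·0.01490 = 37.66 t
The glass mass, total less LOI, = 643.0 − 37.66 = 605.3 t (= Σ oxide masses)
each wt % is 100 × oxide ÷ glass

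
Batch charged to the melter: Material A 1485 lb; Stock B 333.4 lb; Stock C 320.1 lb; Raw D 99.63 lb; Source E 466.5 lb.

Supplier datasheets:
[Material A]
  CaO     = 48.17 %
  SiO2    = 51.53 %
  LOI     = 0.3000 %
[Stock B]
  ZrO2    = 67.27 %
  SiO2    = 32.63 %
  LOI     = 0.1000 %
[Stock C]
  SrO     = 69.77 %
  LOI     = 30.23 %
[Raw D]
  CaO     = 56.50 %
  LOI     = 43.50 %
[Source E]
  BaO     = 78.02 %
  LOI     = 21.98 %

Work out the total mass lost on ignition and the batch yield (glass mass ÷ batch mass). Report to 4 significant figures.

Intermediates are displayed rounded off to 4 significant figures in the working. All internal work holds full precision end to end. A single rounding finalizes every reported value. The derived quantities, which include the totals, LOI, net glass mass, the five compositions, the yield, are rebuilt in exact precision, as quoted within the problem or the answer, from the batch weights for 2457 lb of glass.
Loss on ignition, line by line:
  Material A: 1485 × 0.003000 = 4.455 lb
  Stock B: 333.4 × 0.001000 = 0.3334 lb
  Stock C: 320.1 × 0.3023 = 96.77 lb
  Raw D: 99.63 × 0.4350 = 43.34 lb
  Source E: 466.5 × 0.2198 = 102.5 lb
Total LOI = 247.4 lb
Glass = batch − LOI = 2705 − 247.4 = 2457 lb

LOI loss = 247.4 lb; glass = 2457 lb; yield = 90.85%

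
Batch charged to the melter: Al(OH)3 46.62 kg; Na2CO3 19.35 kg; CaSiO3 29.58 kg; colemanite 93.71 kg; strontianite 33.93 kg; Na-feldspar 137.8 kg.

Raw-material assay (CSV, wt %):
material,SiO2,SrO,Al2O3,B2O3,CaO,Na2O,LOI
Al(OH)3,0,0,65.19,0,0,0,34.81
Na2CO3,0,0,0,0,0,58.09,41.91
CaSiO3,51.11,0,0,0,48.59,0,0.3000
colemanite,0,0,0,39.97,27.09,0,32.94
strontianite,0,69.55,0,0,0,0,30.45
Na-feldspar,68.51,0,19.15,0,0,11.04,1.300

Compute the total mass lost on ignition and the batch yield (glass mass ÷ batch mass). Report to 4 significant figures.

LOI loss = 67.42 kg; glass = 293.6 kg; yield = 81.32%

Working values are printed, rounded to four significant figures, in the printout. Every computation maintains exact precision through the solve. Each reported value receives exactly one rounding — derived quantities (the yield, LOI, the six compositions, the totals, glass mass) are computed in full precision from the batch weights at 293.6 kg of glass, as quoted within question or answer.
Loss on ignition, line by line:
  Al(OH)3: 46.62 × 0.3481 = 16.23 kg
  Na2CO3: 19.35 × 0.4191 = 8.110 kg
  CaSiO3: 29.58 × 0.003000 = 0.08874 kg
  colemanite: 93.71 × 0.3294 = 30.87 kg
  strontianite: 33.93 × 0.3045 = 10.33 kg
  Na-feldspar: 137.8 × 0.01300 = 1.791 kg
Total LOI = 67.42 kg
Glass = batch − LOI = 361.0 − 67.42 = 293.6 kg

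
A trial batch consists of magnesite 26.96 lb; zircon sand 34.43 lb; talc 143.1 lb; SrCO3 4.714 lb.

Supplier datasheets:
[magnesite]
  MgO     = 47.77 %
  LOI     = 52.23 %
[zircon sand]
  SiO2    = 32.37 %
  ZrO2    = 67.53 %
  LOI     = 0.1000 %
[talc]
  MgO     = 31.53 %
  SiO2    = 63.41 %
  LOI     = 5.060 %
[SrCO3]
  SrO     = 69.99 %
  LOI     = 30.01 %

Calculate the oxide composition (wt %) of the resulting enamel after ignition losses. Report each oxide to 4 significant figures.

All internal work runs at exact precision from start to finish; values along the way are printed, rounded to 4 significant figures, across the worked steps. Exactly one rounding lands on each reported result. All derived quantities (totals, ignition loss, glass mass, yield, four oxide percentages) are recomputed at exact precision from the batch weights per 186.4 lb of glass, as given in the problem or answer text.
Oxide masses out of the charge:
  MgO: 26.96·0.4777 + 143.1·0.3153 = 58.00 lb
  SrO: 4.714·0.6999 = 3.299 lb
  SiO2: 34.43·0.3237 + 143.1·0.6341 = 101.9 lb
  ZrO2: 34.43·0.6753 = 23.25 lb
LOI: 26.96·0.5223 + 34.43·0.001000 + 143.1·0.05060 + 4.714·0.3001 = 22.77 lb
Resulting glass, batch − LOI: 209.2 − 22.77 = 186.4 lb (consistent with Σ oxide mass)
each oxide over glass, ×100, is wt %

Glass mass = 186.4 lb (batch 209.2 − LOI 22.77).
Composition: MgO 31.11%, SrO 1.770%, SiO2 54.65%, ZrO2 12.47%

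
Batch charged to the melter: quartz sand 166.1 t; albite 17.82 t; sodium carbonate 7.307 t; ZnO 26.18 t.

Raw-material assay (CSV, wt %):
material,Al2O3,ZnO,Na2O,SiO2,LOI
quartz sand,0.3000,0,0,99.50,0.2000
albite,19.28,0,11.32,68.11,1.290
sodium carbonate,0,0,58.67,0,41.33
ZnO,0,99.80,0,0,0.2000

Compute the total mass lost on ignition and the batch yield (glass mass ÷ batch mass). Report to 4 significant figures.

LOI loss = 3.634 t; glass = 213.8 t; yield = 98.33%

Mid-chain values are printed, rounded to 4 significant figures, when written out. The whole derivation keeps exact precision through the solve — every reported figure is rounded just once. All derived quantities (the four compositions, net glass mass, ignition loss, yield, totals) are re-derived at exact precision from the batch weights on 213.8 t of glass, as written in either problem or answer.
LOI of each material in turn:
  quartz sand: 166.1 × 0.002000 = 0.3322 t
  albite: 17.82 × 0.01290 = 0.2299 t
  sodium carbonate: 7.307 × 0.4133 = 3.020 t
  ZnO: 26.18 × 0.002000 = 0.05236 t
Total LOI = 3.634 t
Glass = batch − LOI = 217.4 − 3.634 = 213.8 t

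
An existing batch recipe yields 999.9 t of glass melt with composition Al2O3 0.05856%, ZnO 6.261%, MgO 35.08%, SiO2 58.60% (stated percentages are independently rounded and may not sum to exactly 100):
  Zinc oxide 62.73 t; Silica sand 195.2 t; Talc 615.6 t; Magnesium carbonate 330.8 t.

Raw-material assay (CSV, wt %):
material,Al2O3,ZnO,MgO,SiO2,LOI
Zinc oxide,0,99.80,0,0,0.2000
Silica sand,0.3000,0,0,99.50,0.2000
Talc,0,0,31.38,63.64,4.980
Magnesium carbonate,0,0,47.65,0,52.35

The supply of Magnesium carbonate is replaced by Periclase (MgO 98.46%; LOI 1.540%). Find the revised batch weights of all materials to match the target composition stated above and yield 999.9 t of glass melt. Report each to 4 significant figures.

Every computation maintains full float precision all the way through. In-progress results are shown, with 4-significant-digit rounding, in the printout; every reported number takes exactly one rounding. Derived quantities, including totals, glass mass, ignition loss, the four compositions, the yield, are rebuilt from the batch weights on 999.9 t of glass at full float precision as they appear in the problem or answer text.
The oxide mass targets at 999.9 t glass melt:
  Al2O3: 0.05856% × 999.9 = 0.5855 t
  ZnO: 6.261% × 999.9 = 62.60 t
  MgO: 35.08% × 999.9 = 350.8 t
  SiO2: 58.60% × 999.9 = 585.9 t
Sums-versus-targets review with the batch weights as given, versus the basis set out (sums match the target masses within answer rounding):
  Al2O3: 195.2·0.003000 = 0.5856 t (target 0.5855 t)
  ZnO: 62.73·0.9980 = 62.60 t (target 62.60 t)
  MgO: 615.6·0.3138 + 160.1·0.9846 = 350.8 t (target 350.8 t)
  SiO2: 195.2·0.9950 + 615.6·0.6364 = 586.0 t (target 585.9 t)
Glass-mass bookkeeping: batch Σ − ignition loss = 1000 t (targets for the oxides total 999.9 t; with the basis standing at 999.9 t — a pure rounding effect).
Summing the batch: Σ batch = 1034 t; LOI loss = Σ batch·LOI = 33.64 t; yield, glass over the total, = 96.75%.

Revised batch per 999.9 t glass melt:
  Zinc oxide: 62.73 t
  Silica sand: 195.2 t
  Talc: 615.6 t
  Periclase: 160.1 t
Total batch = 1034 t; LOI loss = 33.64 t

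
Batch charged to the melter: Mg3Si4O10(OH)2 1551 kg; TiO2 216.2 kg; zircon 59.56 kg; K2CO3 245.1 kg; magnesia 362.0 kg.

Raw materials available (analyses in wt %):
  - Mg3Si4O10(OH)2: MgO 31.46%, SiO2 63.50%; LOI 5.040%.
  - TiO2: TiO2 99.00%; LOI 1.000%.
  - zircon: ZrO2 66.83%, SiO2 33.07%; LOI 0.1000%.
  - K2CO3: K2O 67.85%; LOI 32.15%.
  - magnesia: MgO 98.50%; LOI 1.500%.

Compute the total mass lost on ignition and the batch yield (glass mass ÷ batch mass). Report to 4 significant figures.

LOI loss = 164.6 kg; glass = 2269 kg; yield = 93.24%

Every computation runs at exact precision from start to finish. Mid-chain values are shown (rounded to 4 significant digits) in the printout; a single rounding completes each reported figure — derived quantities (the totals, LOI, the yield, glass mass, five oxide percentages) are computed at exact precision from the batch weights per 2269 kg of glass as given in the problem or the answer.
Each material's LOI contribution:
  Mg3Si4O10(OH)2: 1551 × 0.05040 = 78.17 kg
  TiO2: 216.2 × 0.01000 = 2.162 kg
  zircon: 59.56 × 0.001000 = 0.05956 kg
  K2CO3: 245.1 × 0.3215 = 78.80 kg
  magnesia: 362.0 × 0.01500 = 5.430 kg
Total LOI = 164.6 kg
Glass = batch − LOI = 2434 − 164.6 = 2269 kg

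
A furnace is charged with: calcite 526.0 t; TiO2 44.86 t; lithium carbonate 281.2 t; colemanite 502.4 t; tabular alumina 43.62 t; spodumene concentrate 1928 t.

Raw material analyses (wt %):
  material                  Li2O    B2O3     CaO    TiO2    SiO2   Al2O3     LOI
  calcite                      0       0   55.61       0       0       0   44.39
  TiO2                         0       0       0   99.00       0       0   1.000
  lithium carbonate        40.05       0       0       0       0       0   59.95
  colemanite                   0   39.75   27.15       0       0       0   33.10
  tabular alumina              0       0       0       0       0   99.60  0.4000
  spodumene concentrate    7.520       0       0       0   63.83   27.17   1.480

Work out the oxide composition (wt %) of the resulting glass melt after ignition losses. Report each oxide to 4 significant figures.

In-progress results are printed, rounded to four significant digits, between the steps; the working math runs at exact precision at every stage. Each reported number takes exactly one rounding — the derived quantities are re-derived in full float precision (glass mass, yield, ignition loss, the totals, six oxide percentages) using the weight values on 2729 t of glass, as set out in problem or answer.
Oxide-by-oxide delivered mass:
  Li2O: 281.2·0.4005 + 1928·0.07520 = 257.6 t
  B2O3: 502.4·0.3975 = 199.7 t
  CaO: 526.0·0.5561 + 502.4·0.2715 = 428.9 t
  TiO2: 44.86·0.9900 = 44.41 t
  SiO2: 1928·0.6383 = 1231 t
  Al2O3: 43.62·0.9960 + 1928·0.2717 = 567.3 t
LOI: 526.0·0.4439 + 44.86·0.01000 + 281.2·0.5995 + 502.4·0.3310 + 43.62·0.004000 + 1928·0.01480 = 597.5 t
batch − LOI leaves glass = 3326 − 597.5 = 2729 t (equal to the oxide-mass sum)
each oxide over glass, ×100, is wt %

Glass mass = 2729 t (batch 3326 − LOI 597.5).
Composition: Li2O 9.441%, B2O3 7.319%, CaO 15.72%, TiO2 1.628%, SiO2 45.10%, Al2O3 20.79%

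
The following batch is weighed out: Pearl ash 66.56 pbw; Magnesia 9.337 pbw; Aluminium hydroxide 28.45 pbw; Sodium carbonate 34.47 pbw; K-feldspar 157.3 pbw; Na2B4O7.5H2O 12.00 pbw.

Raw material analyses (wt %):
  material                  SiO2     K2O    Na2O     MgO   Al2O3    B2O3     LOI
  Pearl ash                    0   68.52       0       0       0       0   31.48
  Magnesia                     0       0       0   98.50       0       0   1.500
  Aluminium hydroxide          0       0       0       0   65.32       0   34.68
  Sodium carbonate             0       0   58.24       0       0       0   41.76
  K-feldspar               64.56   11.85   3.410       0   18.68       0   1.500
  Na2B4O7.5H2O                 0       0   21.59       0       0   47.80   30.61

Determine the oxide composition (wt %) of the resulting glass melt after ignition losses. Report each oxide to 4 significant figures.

All internal work holds full precision throughout — mid-chain values are printed, rounded to 4 significant digits, between the steps. Exactly one rounding is applied to every reported figure — derived quantities (totals, LOI, the yield, the six compositions, net glass mass) are re-derived in full float precision from the batch weights on 256.7 pbw of glass, as given in the problem or the answer.
Oxide-by-oxide delivered mass:
  SiO2: 157.3·0.6456 = 101.6 pbw
  K2O: 66.56·0.6852 + 157.3·0.1185 = 64.25 pbw
  Na2O: 34.47·0.5824 + 157.3·0.03410 + 12.00·0.2159 = 28.03 pbw
  MgO: 9.337·0.9850 = 9.197 pbw
  Al2O3: 28.45·0.6532 + 157.3·0.1868 = 47.97 pbw
  B2O3: 12.00·0.4780 = 5.736 pbw
LOI: 66.56·0.3148 + 9.337·0.01500 + 28.45·0.3468 + 34.47·0.4176 + 157.3·0.01500 + 12.00·0.3061 = 51.39 pbw
Resulting glass, batch − LOI: 308.1 − 51.39 = 256.7 pbw (= the summed oxide contributions)
wt % = oxide mass / glass mass × 100

Glass mass = 256.7 pbw (batch 308.1 − LOI 51.39).
Composition: SiO2 39.56%, K2O 25.03%, Na2O 10.92%, MgO 3.582%, Al2O3 18.68%, B2O3 2.234%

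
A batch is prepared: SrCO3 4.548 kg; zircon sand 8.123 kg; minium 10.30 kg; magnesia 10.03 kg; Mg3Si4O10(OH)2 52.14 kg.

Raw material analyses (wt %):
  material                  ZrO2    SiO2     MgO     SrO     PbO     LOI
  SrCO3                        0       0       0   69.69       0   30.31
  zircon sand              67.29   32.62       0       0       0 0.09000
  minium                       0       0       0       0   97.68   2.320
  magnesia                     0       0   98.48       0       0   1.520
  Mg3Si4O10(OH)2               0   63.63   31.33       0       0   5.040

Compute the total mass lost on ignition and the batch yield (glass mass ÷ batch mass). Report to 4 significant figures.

Mid-chain values are displayed rounded to four significant figures at each printed step; every computation maintains full float precision at every stage. A single rounding produces every reported result. All derived quantities (ignition loss, glass mass, the totals, the yield, the five compositions) are rebuilt starting from the weights per 80.74 kg of glass in exact precision as set out in the problem or the answer.
Ignition loss by material:
  SrCO3: 4.548 × 0.3031 = 1.378 kg
  zircon sand: 8.123 × 9.000e-04 = 0.007311 kg
  minium: 10.30 × 0.02320 = 0.2390 kg
  magnesia: 10.03 × 0.01520 = 0.1525 kg
  Mg3Si4O10(OH)2: 52.14 × 0.05040 = 2.628 kg
Total LOI = 4.405 kg
Glass = batch − LOI = 85.14 − 4.405 = 80.74 kg

LOI loss = 4.405 kg; glass = 80.74 kg; yield = 94.83%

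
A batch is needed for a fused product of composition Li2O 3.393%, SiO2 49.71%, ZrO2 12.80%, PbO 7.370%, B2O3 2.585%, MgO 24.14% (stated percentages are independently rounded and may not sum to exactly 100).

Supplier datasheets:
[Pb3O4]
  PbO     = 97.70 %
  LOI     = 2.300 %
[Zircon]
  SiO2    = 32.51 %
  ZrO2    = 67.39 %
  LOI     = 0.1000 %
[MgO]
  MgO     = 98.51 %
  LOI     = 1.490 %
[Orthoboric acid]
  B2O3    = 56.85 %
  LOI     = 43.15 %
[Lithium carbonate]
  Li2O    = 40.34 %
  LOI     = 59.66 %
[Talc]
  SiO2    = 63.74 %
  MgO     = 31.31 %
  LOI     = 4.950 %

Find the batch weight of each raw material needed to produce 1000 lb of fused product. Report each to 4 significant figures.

Batch per 1000 lb fused product:
  Pb3O4: 75.44 lb
  Zircon: 189.9 lb
  MgO: 27.97 lb
  Orthoboric acid: 45.47 lb
  Lithium carbonate: 84.11 lb
  Talc: 683.0 lb
Total batch = 1106 lb; LOI loss = 106.0 lb; yield = 90.42%

Values along the way appear, rounded to 4 significant figures, within the worked lines; each numeric step holds exact precision through every step. Each reported value carries a single rounding. Derived quantities are recomputed in full precision (six oxide percentages, ignition loss, the yield, totals, glass mass) from the weighed amounts for 1000 lb of glass, as quoted within the problem or answer text.
Per-oxide target masses for 1000 lb fused product:
  Li2O: 3.393% × 1000 = 33.93 lb
  SiO2: 49.71% × 1000 = 497.1 lb
  ZrO2: 12.80% × 1000 = 128.0 lb
  PbO: 7.370% × 1000 = 73.70 lb
  B2O3: 2.585% × 1000 = 25.85 lb
  MgO: 24.14% × 1000 = 241.4 lb
A balance pass over the oxides, given the weights on record, under the basis named above (target by target, the sums agree given rounding of the digits):
  Li2O: 84.11·0.4034 = 33.93 lb (target 33.93 lb)
  SiO2: 189.9·0.3251 + 683.0·0.6374 = 497.1 lb (target 497.1 lb)
  ZrO2: 189.9·0.6739 = 128.0 lb (target 128.0 lb)
  PbO: 75.44·0.9770 = 73.70 lb (target 73.70 lb)
  B2O3: 45.47·0.5685 = 25.85 lb (target 25.85 lb)
  MgO: 27.97·0.9851 + 683.0·0.3131 = 241.4 lb (target 241.4 lb)
Glass-mass closure: the batch minus its LOI: 999.9 lb (targets for the oxides total 1000 lb; stated basis 1000 lb — rounding explains the deltas).
Summing the batch: Σ batch = 1106 lb; LOI removed, Σ of batch·LOI: 106.0 lb; glass ÷ batch gives a yield of 90.42%.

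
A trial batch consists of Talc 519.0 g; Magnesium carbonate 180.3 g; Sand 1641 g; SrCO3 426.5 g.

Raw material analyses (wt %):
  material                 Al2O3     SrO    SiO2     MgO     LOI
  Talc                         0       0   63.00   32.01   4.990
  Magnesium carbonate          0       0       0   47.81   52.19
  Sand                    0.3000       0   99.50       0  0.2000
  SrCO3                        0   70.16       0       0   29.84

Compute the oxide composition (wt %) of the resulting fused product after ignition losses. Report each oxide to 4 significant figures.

Glass mass = 2516 g (batch 2767 − LOI 250.5).
Composition: Al2O3 0.1956%, SrO 11.89%, SiO2 77.88%, MgO 10.03%

Exact precision is held at every stage; intermediates are printed rounded off to 4 significant digits between the steps; exactly one rounding is applied to each reported number — derived quantities, which include the yield, ignition loss, net glass mass, totals, four oxide percentages, are computed at full precision, as quoted within question or answer, from the weighed amounts for 2516 g of glass.
Mass of each oxide from the mix:
  Al2O3: 1641·0.003000 = 4.923 g
  SrO: 426.5·0.7016 = 299.2 g
  SiO2: 519.0·0.6300 + 1641·0.9950 = 1960 g
  MgO: 519.0·0.3201 + 180.3·0.4781 = 252.3 g
LOI: 519.0·0.04990 + 180.3·0.5219 + 1641·0.002000 + 426.5·0.2984 = 250.5 g
Glass = total batch minus LOI = 2767 − 250.5 = 2516 g (matching Σ of the oxides)
each wt % is 100 × oxide ÷ glass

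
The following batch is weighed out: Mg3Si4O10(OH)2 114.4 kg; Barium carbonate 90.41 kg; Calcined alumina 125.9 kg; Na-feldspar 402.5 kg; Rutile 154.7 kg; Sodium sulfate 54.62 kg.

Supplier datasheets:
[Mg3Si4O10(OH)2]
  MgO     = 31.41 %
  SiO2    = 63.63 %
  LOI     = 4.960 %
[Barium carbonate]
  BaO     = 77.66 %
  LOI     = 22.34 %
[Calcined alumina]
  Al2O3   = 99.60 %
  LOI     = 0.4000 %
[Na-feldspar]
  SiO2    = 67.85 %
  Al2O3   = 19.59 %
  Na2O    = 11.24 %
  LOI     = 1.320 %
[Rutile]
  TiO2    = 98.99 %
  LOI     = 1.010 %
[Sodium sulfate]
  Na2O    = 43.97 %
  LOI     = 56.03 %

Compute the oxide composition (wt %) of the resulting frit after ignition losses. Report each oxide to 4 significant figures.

All internal work carries full float precision from first step to last — values along the way are displayed rounded off to 4 significant figures as written — each reported result is rounded a single time — the derived quantities (yield, LOI, six oxide percentages, totals, net glass mass) are re-derived from the weighed amounts on 878.7 kg of glass in exact precision exactly as printed in the problem or answer text.
What the batch supplies per oxide:
  MgO: 114.4·0.3141 = 35.93 kg
  TiO2: 154.7·0.9899 = 153.1 kg
  SiO2: 114.4·0.6363 + 402.5·0.6785 = 345.9 kg
  Al2O3: 125.9·0.9960 + 402.5·0.1959 = 204.2 kg
  Na2O: 402.5·0.1124 + 54.62·0.4397 = 69.26 kg
  BaO: 90.41·0.7766 = 70.21 kg
LOI: 114.4·0.04960 + 90.41·0.2234 + 125.9·0.004000 + 402.5·0.01320 + 154.7·0.01010 + 54.62·0.5603 = 63.85 kg
The glass mass, total less LOI, = 942.5 − 63.85 = 878.7 kg (matching Σ of the oxides)
wt % = oxide mass / glass mass × 100

Glass mass = 878.7 kg (batch 942.5 − LOI 63.85).
Composition: MgO 4.089%, TiO2 17.43%, SiO2 39.36%, Al2O3 23.24%, Na2O 7.882%, BaO 7.991%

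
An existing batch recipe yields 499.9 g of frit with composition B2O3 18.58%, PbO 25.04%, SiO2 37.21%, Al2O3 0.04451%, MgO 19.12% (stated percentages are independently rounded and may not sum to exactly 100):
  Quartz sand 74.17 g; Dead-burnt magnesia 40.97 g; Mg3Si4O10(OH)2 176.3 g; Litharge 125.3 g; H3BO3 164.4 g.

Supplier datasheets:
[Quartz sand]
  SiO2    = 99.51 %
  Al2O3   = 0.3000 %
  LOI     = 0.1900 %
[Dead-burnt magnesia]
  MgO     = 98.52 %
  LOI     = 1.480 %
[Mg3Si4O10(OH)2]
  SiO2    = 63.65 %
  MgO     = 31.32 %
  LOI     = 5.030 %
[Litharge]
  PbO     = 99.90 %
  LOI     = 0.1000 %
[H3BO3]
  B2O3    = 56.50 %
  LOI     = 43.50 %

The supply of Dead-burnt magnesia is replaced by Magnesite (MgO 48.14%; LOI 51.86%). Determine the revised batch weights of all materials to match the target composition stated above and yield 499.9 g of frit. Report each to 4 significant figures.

Revised batch per 499.9 g frit:
  Quartz sand: 74.17 g
  Magnesite: 83.85 g
  Mg3Si4O10(OH)2: 176.3 g
  Litharge: 125.3 g
  H3BO3: 164.4 g
Total batch = 624.0 g; LOI loss = 124.1 g

The whole derivation runs at exact precision at all times — working values are printed rounded to four significant digits when written out — each reported value is rounded once only; derived quantities (glass mass, ignition loss, totals, five oxide percentages, the yield) are recomputed from the weighed amounts for 499.9 g of glass in exact precision as quoted within the problem or answer text.
Per-oxide target masses for 499.9 g frit:
  B2O3: 18.58% × 499.9 = 92.88 g
  PbO: 25.04% × 499.9 = 125.2 g
  SiO2: 37.21% × 499.9 = 186.0 g
  Al2O3: 0.04451% × 499.9 = 0.2225 g
  MgO: 19.12% × 499.9 = 95.58 g
Checking each oxide sum per the reported batch figures, at the basis given (sum by sum, the targets are met within answer rounding):
  B2O3: 164.4·0.5650 = 92.89 g (target 92.88 g)
  PbO: 125.3·0.9990 = 125.2 g (target 125.2 g)
  SiO2: 74.17·0.9951 + 176.3·0.6365 = 186.0 g (target 186.0 g)
  Al2O3: 74.17·0.003000 = 0.2225 g (target 0.2225 g)
  MgO: 83.85·0.4814 + 176.3·0.3132 = 95.58 g (target 95.58 g)
Glass-mass closure: batch total minus LOI = 499.9 g (the Σ of target masses is 499.9 g; versus the stated basis of 499.9 g — deltas are rounding alone).
Batch total: Σ batch = 624.0 g; LOI removed, Σ of batch·LOI: 124.1 g; glass ÷ batch gives a yield of 80.11%.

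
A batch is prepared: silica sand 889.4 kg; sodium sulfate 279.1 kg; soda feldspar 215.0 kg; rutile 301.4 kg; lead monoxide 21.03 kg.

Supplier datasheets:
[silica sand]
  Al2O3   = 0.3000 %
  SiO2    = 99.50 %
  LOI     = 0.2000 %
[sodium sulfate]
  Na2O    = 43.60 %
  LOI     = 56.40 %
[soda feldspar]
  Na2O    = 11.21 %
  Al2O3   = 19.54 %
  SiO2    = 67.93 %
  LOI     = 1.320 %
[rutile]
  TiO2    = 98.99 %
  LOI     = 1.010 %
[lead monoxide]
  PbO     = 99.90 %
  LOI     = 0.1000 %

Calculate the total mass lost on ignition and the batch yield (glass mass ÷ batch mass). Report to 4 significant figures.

The intermediate values are displayed, with 4-significant-figure rounding, across the worked steps; all internal work carries full float precision through the solve — every reported result takes just one rounding. All derived quantities (yield, ignition loss, five oxide percentages, totals, net glass mass) are re-derived at full precision from the weighed amounts for 1541 kg of glass as written in the question or the answer.
Each material's LOI contribution:
  silica sand: 889.4 × 0.002000 = 1.779 kg
  sodium sulfate: 279.1 × 0.5640 = 157.4 kg
  soda feldspar: 215.0 × 0.01320 = 2.838 kg
  rutile: 301.4 × 0.01010 = 3.044 kg
  lead monoxide: 21.03 × 0.001000 = 0.02103 kg
Total LOI = 165.1 kg
Glass = batch − LOI = 1706 − 165.1 = 1541 kg

LOI loss = 165.1 kg; glass = 1541 kg; yield = 90.32%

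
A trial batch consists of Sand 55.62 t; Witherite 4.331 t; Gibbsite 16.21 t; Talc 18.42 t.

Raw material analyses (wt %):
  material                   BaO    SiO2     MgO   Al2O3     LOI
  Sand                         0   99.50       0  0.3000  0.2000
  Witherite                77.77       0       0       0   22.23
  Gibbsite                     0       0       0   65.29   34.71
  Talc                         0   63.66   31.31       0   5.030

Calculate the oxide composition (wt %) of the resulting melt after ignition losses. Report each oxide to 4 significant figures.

Each numeric step maintains full precision at each step. Working values are displayed rounded to four significant figures on the page — every reported number is rounded only once. Derived quantities are recomputed at exact precision (yield, ignition loss, four oxide percentages, net glass mass, the totals) using the weight values per 86.95 t of glass, as written in either problem or answer.
Per-oxide mass from batch:
  BaO: 4.331·0.7777 = 3.368 t
  SiO2: 55.62·0.9950 + 18.42·0.6366 = 67.07 t
  MgO: 18.42·0.3131 = 5.767 t
  Al2O3: 55.62·0.003000 + 16.21·0.6529 = 10.75 t
LOI: 55.62·0.002000 + 4.331·0.2223 + 16.21·0.3471 + 18.42·0.05030 = 7.627 t
Net of LOI, the glass mass = 94.58 − 7.627 = 86.95 t (matching Σ of the oxides)
oxide / glass × 100 gives the wt %

Glass mass = 86.95 t (batch 94.58 − LOI 7.627).
Composition: BaO 3.874%, SiO2 77.13%, MgO 6.633%, Al2O3 12.36%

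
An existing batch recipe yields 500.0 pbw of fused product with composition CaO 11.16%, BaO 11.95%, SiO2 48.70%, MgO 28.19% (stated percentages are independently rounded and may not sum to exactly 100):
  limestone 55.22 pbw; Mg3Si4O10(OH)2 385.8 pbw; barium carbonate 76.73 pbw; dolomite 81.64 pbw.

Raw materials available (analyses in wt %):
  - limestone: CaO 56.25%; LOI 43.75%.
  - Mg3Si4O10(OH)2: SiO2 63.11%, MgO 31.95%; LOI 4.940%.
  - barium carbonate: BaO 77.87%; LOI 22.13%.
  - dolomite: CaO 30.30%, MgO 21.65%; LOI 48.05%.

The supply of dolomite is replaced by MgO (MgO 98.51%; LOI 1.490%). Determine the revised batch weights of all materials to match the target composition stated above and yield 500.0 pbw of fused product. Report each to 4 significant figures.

All arithmetic maintains full precision at each step. Mid-chain values are displayed with 4-significant-figure rounding alongside each step; every reported figure receives exactly one rounding; derived quantities, which include glass mass, the totals, four oxide percentages, yield, LOI, are recomputed in full float precision, exactly as printed in either problem or answer, using the weight values on 500.0 pbw of glass.
The oxide mass targets at 500.0 pbw fused product:
  CaO: 11.16% × 500.0 = 55.80 pbw
  BaO: 11.95% × 500.0 = 59.75 pbw
  SiO2: 48.70% × 500.0 = 243.5 pbw
  MgO: 28.19% × 500.0 = 141.0 pbw
Verifying the oxide balance using the reported weights, for the quoted basis mass (each sum matches its target mass within answer rounding):
  CaO: 99.20·0.5625 = 55.80 pbw (target 55.80 pbw)
  BaO: 76.73·0.7787 = 59.75 pbw (target 59.75 pbw)
  SiO2: 385.8·0.6311 = 243.5 pbw (target 243.5 pbw)
  MgO: 385.8·0.3195 + 17.94·0.9851 = 140.9 pbw (target 141.0 pbw)
Glass mass check: Σ batch − LOI loss = 500.0 pbw (the targets, summed, come to 500.0 pbw; against the stated basis, 500.0 pbw — a pure rounding effect).
Summing the batch: Σ batch = 579.7 pbw; LOI loss = Σ batch·LOI = 79.71 pbw; yield: glass divided by total = 86.25%.

Revised batch per 500.0 pbw fused product:
  limestone: 99.20 pbw
  Mg3Si4O10(OH)2: 385.8 pbw
  barium carbonate: 76.73 pbw
  MgO: 17.94 pbw
Total batch = 579.7 pbw; LOI loss = 79.71 pbw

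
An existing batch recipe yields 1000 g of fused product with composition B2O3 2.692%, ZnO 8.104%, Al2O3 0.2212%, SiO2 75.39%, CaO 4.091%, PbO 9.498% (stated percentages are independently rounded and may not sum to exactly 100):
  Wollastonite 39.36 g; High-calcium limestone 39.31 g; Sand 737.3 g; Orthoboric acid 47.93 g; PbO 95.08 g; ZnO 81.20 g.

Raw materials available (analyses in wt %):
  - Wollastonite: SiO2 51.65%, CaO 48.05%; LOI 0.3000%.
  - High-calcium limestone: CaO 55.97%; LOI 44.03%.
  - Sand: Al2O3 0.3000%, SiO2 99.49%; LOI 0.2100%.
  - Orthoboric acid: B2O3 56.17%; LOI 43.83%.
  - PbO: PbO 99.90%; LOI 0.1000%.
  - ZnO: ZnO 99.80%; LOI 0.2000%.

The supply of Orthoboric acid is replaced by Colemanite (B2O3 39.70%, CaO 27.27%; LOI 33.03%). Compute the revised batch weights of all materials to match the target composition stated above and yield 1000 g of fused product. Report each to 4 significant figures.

Mid-chain values are printed with 4-significant-digit rounding as written; the working math carries exact precision at each step — every reported value undergoes a single rounding — the derived quantities (LOI, yield, six oxide percentages, glass mass, totals) are rebuilt from the weighed amounts for 1000 g of glass at full precision, as they appear in the problem or answer text.
Oxide mass targets, per 1000 g fused product:
  B2O3: 2.692% × 1000 = 26.92 g
  ZnO: 8.104% × 1000 = 81.04 g
  Al2O3: 0.2212% × 1000 = 2.212 g
  SiO2: 75.39% × 1000 = 753.9 g
  CaO: 4.091% × 1000 = 40.91 g
  PbO: 9.498% × 1000 = 94.98 g
Balance tally, oxide-wise, using the reported weights, per the basis as stated (oxide sums agree with the targets inside rounding margins):
  B2O3: 67.81·0.3970 = 26.92 g (target 26.92 g)
  ZnO: 81.20·0.9980 = 81.04 g (target 81.04 g)
  Al2O3: 737.3·0.003000 = 2.212 g (target 2.212 g)
  SiO2: 39.36·0.5165 + 737.3·0.9949 = 753.9 g (target 753.9 g)
  CaO: 39.36·0.4805 + 6.268·0.5597 + 67.81·0.2727 = 40.91 g (target 40.91 g)
  PbO: 95.08·0.9990 = 94.98 g (target 94.98 g)
Mass balance on the glass: batch Σ − ignition loss = 999.9 g (targets for the oxides total 1000 g; stated basis 1000 g — rounding explains the deltas).
Summing the batch: Σ batch = 1027 g; LOI removed, Σ of batch·LOI: 27.08 g; yield, glass over the total, = 97.36%.

Revised batch per 1000 g fused product:
  Wollastonite: 39.36 g
  High-calcium limestone: 6.268 g
  Sand: 737.3 g
  Colemanite: 67.81 g
  PbO: 95.08 g
  ZnO: 81.20 g
Total batch = 1027 g; LOI loss = 27.08 g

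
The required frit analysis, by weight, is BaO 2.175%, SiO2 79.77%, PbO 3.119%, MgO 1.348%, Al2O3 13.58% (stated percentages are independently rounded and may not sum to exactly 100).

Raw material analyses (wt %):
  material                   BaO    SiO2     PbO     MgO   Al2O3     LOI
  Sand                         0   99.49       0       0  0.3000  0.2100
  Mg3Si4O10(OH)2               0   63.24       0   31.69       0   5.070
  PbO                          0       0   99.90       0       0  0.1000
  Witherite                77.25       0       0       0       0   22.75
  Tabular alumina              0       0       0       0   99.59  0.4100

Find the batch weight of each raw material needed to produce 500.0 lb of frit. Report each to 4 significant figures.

Batch per 500.0 lb frit:
  Sand: 387.4 lb
  Mg3Si4O10(OH)2: 21.27 lb
  PbO: 15.61 lb
  Witherite: 14.08 lb
  Tabular alumina: 67.01 lb
Total batch = 505.4 lb; LOI loss = 5.385 lb; yield = 98.93%

All arithmetic keeps exact precision in all steps. The intermediate values are printed rounded off to 4 significant figures on the page; each reported figure is rounded once only — the derived quantities (totals, yield, glass mass, the five compositions, LOI) are re-derived in exact precision using the weight values at 500.0 lb of glass as written in problem or answer.
Oxide mass targets, per 500.0 lb frit:
  BaO: 2.175% × 500.0 = 10.88 lb
  SiO2: 79.77% × 500.0 = 398.8 lb
  PbO: 3.119% × 500.0 = 15.60 lb
  MgO: 1.348% × 500.0 = 6.740 lb
  Al2O3: 13.58% × 500.0 = 67.90 lb
Sums-versus-targets review using the reported weights, per the basis as stated (each sum matches its target mass net of answer rounding effects):
  BaO: 14.08·0.7725 = 10.88 lb (target 10.88 lb)
  SiO2: 387.4·0.9949 + 21.27·0.6324 = 398.9 lb (target 398.8 lb)
  PbO: 15.61·0.9990 = 15.59 lb (target 15.60 lb)
  MgO: 21.27·0.3169 = 6.740 lb (target 6.740 lb)
  Al2O3: 387.4·0.003000 + 67.01·0.9959 = 67.90 lb (target 67.90 lb)
Auditing the glass mass value: net batch after ignition = 500.0 lb (summing oxide targets gives 500.0 lb; basis as stated: 500.0 lb — rounding explains the deltas).
Summing the batch: Σ batch = 505.4 lb; Σ batch·LOI gives LOI loss = 5.385 lb; as yield: glass ÷ batch → 98.93%.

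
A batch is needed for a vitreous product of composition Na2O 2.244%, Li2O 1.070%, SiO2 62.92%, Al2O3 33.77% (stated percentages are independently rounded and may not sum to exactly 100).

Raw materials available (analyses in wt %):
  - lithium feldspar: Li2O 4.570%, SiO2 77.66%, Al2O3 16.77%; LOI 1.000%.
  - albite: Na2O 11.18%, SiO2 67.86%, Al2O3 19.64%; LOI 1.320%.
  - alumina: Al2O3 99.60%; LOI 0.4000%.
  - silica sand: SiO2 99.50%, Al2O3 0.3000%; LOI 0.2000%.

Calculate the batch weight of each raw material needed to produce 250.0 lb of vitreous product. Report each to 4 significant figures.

Each numeric step holds exact precision at each step — in-progress results appear, rounded to 4 significant digits, as written — each reported value sees exactly one rounding — all derived quantities are rebuilt at exact precision (four oxide percentages, net glass mass, the yield, LOI, the totals) using the weight values on 250.0 lb of glass, as they appear in either problem or answer.
Oxide mass targets, per 250.0 lb vitreous product:
  Na2O: 2.244% × 250.0 = 5.610 lb
  Li2O: 1.070% × 250.0 = 2.675 lb
  SiO2: 62.92% × 250.0 = 157.3 lb
  Al2O3: 33.77% × 250.0 = 84.42 lb
Oxide-by-oxide audit using the reported weights, per the basis as stated (sums match the target masses net of answer rounding effects):
  Na2O: 50.18·0.1118 = 5.610 lb (target 5.610 lb)
  Li2O: 58.53·0.04570 = 2.675 lb (target 2.675 lb)
  SiO2: 58.53·0.7766 + 50.18·0.6786 + 78.18·0.9950 = 157.3 lb (target 157.3 lb)
  Al2O3: 58.53·0.1677 + 50.18·0.1964 + 64.78·0.9960 + 78.18·0.003000 = 84.43 lb (target 84.42 lb)
The glass-mass cross-check: total batch − LOI = 250.0 lb (oxide target masses add up to 250.0 lb; basis as stated: 250.0 lb — a pure rounding effect).
Batch total: Σ batch = 251.7 lb; LOI removed, Σ of batch·LOI: 1.663 lb; glass ÷ batch gives a yield of 99.34%.

Batch per 250.0 lb vitreous product:
  lithium feldspar: 58.53 lb
  albite: 50.18 lb
  alumina: 64.78 lb
  silica sand: 78.18 lb
Total batch = 251.7 lb; LOI loss = 1.663 lb; yield = 99.34%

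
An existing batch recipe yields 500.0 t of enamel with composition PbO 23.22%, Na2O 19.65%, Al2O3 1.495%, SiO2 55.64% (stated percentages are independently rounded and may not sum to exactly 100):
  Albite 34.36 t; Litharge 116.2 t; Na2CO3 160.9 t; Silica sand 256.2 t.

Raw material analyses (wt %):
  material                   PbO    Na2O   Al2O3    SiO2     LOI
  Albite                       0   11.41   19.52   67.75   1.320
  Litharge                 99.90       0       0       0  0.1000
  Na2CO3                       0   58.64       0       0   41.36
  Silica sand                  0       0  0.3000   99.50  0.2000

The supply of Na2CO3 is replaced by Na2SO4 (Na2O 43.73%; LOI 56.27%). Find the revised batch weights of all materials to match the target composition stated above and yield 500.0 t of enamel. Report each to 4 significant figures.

Revised batch per 500.0 t enamel:
  Albite: 34.36 t
  Litharge: 116.2 t
  Na2SO4: 215.7 t
  Silica sand: 256.2 t
Total batch = 622.5 t; LOI loss = 122.5 t

All internal work carries full precision through the solve. Mid-chain values appear, with 4-significant-figure rounding, on the page. A single rounding completes each reported result; all derived quantities are recomputed from the batch weights at 500.0 t of glass in full precision (glass mass, the totals, the yield, ignition loss, four oxide percentages), precisely as stated by question or answer.
The oxide mass targets at 500.0 t enamel:
  PbO: 23.22% × 500.0 = 116.1 t
  Na2O: 19.65% × 500.0 = 98.25 t
  Al2O3: 1.495% × 500.0 = 7.475 t
  SiO2: 55.64% × 500.0 = 278.2 t
Oxide-by-oxide audit working from each reported weight, against the basis in use (target by target, the sums agree up to rounding of the answer):
  PbO: 116.2·0.9990 = 116.1 t (target 116.1 t)
  Na2O: 34.36·0.1141 + 215.7·0.4373 = 98.25 t (target 98.25 t)
  Al2O3: 34.36·0.1952 + 256.2·0.003000 = 7.476 t (target 7.475 t)
  SiO2: 34.36·0.6775 + 256.2·0.9950 = 278.2 t (target 278.2 t)
The glass-mass cross-check: total charge less LOI = 500.0 t (the Σ of target masses is 500.0 t; stated basis 500.0 t — deltas are rounding alone).
Adding the batch up: Σ batch = 622.5 t; ignition loss, Σ(batch × LOI) = 122.5 t; yield = glass ÷ total batch = 80.33%.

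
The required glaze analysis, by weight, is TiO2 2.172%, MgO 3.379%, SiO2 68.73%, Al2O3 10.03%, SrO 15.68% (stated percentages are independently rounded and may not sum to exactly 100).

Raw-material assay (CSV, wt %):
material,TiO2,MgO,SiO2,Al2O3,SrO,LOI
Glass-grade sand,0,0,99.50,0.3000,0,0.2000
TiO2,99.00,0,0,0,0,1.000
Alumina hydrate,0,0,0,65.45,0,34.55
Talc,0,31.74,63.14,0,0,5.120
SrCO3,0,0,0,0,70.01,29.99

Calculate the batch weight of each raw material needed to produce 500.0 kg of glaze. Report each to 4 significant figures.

Values along the way are printed with 4-significant-figure rounding alongside each step. The whole derivation holds full float precision from first step to last — a single rounding finalizes each reported value — all derived quantities (glass mass, LOI, the five compositions, the totals, yield) are carried in exact precision from the batch weights on 500.0 kg of glass precisely as stated by the question or the answer.
Target oxide masses per 500.0 kg glaze:
  TiO2: 2.172% × 500.0 = 10.86 kg
  MgO: 3.379% × 500.0 = 16.90 kg
  SiO2: 68.73% × 500.0 = 343.6 kg
  Al2O3: 10.03% × 500.0 = 50.15 kg
  SrO: 15.68% × 500.0 = 78.40 kg
Oxide-by-oxide audit applying the batch weights above, against the basis in use (target by target, the sums agree up to rounding of the answer):
  TiO2: 10.97·0.9900 = 10.86 kg (target 10.86 kg)
  MgO: 53.23·0.3174 = 16.90 kg (target 16.90 kg)
  SiO2: 311.6·0.9950 + 53.23·0.6314 = 343.7 kg (target 343.6 kg)
  Al2O3: 311.6·0.003000 + 75.20·0.6545 = 50.15 kg (target 50.15 kg)
  SrO: 112.0·0.7001 = 78.41 kg (target 78.40 kg)
Consistency of the glass mass: net batch after ignition = 500.0 kg (summing oxide targets gives 500.0 kg; basis as stated: 500.0 kg — rounding explains the deltas).
Adding the batch up: Σ batch = 563.0 kg; loss to ignition Σ batch·LOI = 63.03 kg; as yield: glass ÷ batch → 88.80%.

Batch per 500.0 kg glaze:
  Glass-grade sand: 311.6 kg
  TiO2: 10.97 kg
  Alumina hydrate: 75.20 kg
  Talc: 53.23 kg
  SrCO3: 112.0 kg
Total batch = 563.0 kg; LOI loss = 63.03 kg; yield = 88.80%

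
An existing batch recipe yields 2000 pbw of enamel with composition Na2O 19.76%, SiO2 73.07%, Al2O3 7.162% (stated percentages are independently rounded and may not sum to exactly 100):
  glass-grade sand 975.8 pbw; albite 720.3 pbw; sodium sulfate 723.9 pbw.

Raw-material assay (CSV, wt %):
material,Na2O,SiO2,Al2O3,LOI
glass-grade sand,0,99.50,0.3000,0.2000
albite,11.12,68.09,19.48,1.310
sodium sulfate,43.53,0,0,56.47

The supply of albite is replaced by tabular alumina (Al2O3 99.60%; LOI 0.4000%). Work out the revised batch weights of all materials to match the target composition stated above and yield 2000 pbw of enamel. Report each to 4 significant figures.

Revised batch per 2000 pbw enamel:
  glass-grade sand: 1469 pbw
  tabular alumina: 139.4 pbw
  sodium sulfate: 907.9 pbw
Total batch = 2516 pbw; LOI loss = 516.2 pbw

Full precision is maintained from start to finish — intermediates appear rounded to four significant digits as written; a single rounding produces every reported value — derived quantities (net glass mass, yield, ignition loss, the three compositions, the totals) are computed at full float precision from the weighed amounts on 2000 pbw of glass, as they appear in either problem or answer.
Oxide mass targets, per 2000 pbw enamel:
  Na2O: 19.76% × 2000 = 395.2 pbw
  SiO2: 73.07% × 2000 = 1461 pbw
  Al2O3: 7.162% × 2000 = 143.2 pbw
Checking each oxide sum given the weights on record, at the basis given (delivered sums recover each target given rounding of the digits):
  Na2O: 907.9·0.4353 = 395.2 pbw (target 395.2 pbw)
  SiO2: 1469·0.9950 = 1462 pbw (target 1461 pbw)
  Al2O3: 1469·0.003000 + 139.4·0.9960 = 143.2 pbw (target 143.2 pbw)
Auditing the glass mass value: Σ batch − LOI loss = 2000 pbw (the Σ of target masses is 2000 pbw; with the basis standing at 2000 pbw — deltas are rounding alone).
Total batch = Σ batch = 2516 pbw; LOI loss = Σ batch·LOI = 516.2 pbw; glass ÷ batch gives a yield of 79.49%.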